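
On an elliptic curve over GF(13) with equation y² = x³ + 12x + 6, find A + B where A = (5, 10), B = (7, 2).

(4, 12)

(5, 10) + (7, 2). λ = (2 - 10)/(7 - 5) ≡ 5/2 mod 13. 2⁻¹ ≡ 7 (mod 13), so λ ≡ 9.
  x = λ² - 5 - 7 = 81 - 12 ≡ 4; y = λ·(5 - 4) - 10 ≡ 12. → (4, 12)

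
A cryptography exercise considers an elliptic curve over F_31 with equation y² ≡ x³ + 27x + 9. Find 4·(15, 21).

(15, 10)

Write G = (15, 21).
Repeated addition: build up to 4G.
2G: tangent at (15, 21): λ = (3·15² + 27)/(2·21) ≡ 20/11. 11⁻¹ ≡ 17 (mod 31), so λ ≡ 20·17 ≡ 30.
  x = λ² - 15 - 15 = 900 - 30 ≡ 2; y = λ·(15 - 2) - 21 ≡ 28. → (2, 28)
3G: (2, 28) + (15, 21). λ = (21 - 28)/(15 - 2) ≡ 24/13 mod 31. 13⁻¹ ≡ 12 (mod 31), so λ ≡ 9.
  x = λ² - 2 - 15 = 81 - 17 ≡ 2; y = λ·(2 - 2) - 28 ≡ 3. → (2, 3)
4G: (2, 3) + (15, 21). λ = (21 - 3)/(15 - 2) ≡ 18/13 mod 31. 13⁻¹ ≡ 12 (mod 31) since 13·12 = 156 ≡ 1, so λ ≡ 30.
  x = λ² - 2 - 15 = 900 - 17 ≡ 15; y = λ·(2 - 15) - 3 ≡ 10. → (15, 10)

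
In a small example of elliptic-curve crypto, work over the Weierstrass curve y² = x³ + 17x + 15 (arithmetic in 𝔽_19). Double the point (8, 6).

tangent at (8, 6): λ = (3·8² + 17)/(2·6) ≡ 0/12. 12⁻¹ ≡ 8 (mod 19) since 12·8 = 96 ≡ 1, so λ ≡ 0·8 ≡ 0.
  x = λ² - 8 - 8 = 0 - 16 ≡ 3; y = λ·(8 - 3) - 6 ≡ 13. → (3, 13)

(3, 13)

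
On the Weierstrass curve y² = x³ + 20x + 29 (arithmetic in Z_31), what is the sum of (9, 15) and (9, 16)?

The two points share x = 9 and their y-coordinates satisfy 15 + 16 ≡ 0 (mod 31), so they are inverses. Their sum is the point at infinity.

O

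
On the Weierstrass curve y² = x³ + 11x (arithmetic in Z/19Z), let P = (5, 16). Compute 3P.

Repeated addition: build up to 3P.
2P: tangent at (5, 16): λ = (3·5² + 11)/(2·16) ≡ 10/13. 13⁻¹ ≡ 3 (mod 19), so λ ≡ 10·3 ≡ 11.
  x = λ² - 5 - 5 = 121 - 10 ≡ 16; y = λ·(5 - 16) - 16 ≡ 15. → (16, 15)
3P: (16, 15) + (5, 16). λ = (16 - 15)/(5 - 16) ≡ 1/8 mod 19. 8⁻¹ ≡ 12 (mod 19), so λ ≡ 12.
  x = λ² - 16 - 5 = 144 - 21 ≡ 9; y = λ·(16 - 9) - 15 ≡ 12. → (9, 12)

(9, 12)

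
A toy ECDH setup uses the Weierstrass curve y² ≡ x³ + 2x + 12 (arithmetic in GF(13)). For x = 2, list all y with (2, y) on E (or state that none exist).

x³ + 2x + 12 = 24 ≡ 11 (mod 13).
11 is a non-residue mod 13; no y exists.

none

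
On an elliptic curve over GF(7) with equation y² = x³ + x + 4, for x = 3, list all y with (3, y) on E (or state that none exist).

none

x³ + 1x + 4 = 34 ≡ 6 (mod 7).
6 is a non-residue mod 7; no y exists.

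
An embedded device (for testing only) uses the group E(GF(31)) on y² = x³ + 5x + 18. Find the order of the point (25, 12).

6

2P: tangent at (25, 12): λ = (3·25² + 5)/(2·12) ≡ 20/24. 24⁻¹ ≡ 22 (mod 31) since 24·22 = 528 ≡ 1, so λ ≡ 20·22 ≡ 6.
  x = λ² - 25 - 25 = 36 - 50 ≡ 17; y = λ·(25 - 17) - 12 ≡ 5. → (17, 5)
3P: (17, 5) + (25, 12). λ = (12 - 5)/(25 - 17) ≡ 7/8 mod 31. 8⁻¹ ≡ 4 (mod 31) since 8·4 = 32 ≡ 1, so λ ≡ 28.
  x = λ² - 17 - 25 = 784 - 42 ≡ 29; y = λ·(17 - 29) - 5 ≡ 0. → (29, 0)
4P: (29, 0) + (25, 12). λ = (12 - 0)/(25 - 29) ≡ 12/27 mod 31. 27⁻¹ ≡ 23 (mod 31), so λ ≡ 28.
  x = λ² - 29 - 25 = 784 - 54 ≡ 17; y = λ·(29 - 17) - 0 ≡ 26. → (17, 26)
5P: (17, 26) + (25, 12). λ = (12 - 26)/(25 - 17) ≡ 17/8 mod 31. 8⁻¹ ≡ 4 (mod 31) since 8·4 = 32 ≡ 1, so λ ≡ 6.
  x = λ² - 17 - 25 = 36 - 42 ≡ 25; y = λ·(17 - 25) - 26 ≡ 19. → (25, 19)
6P: (25, 19) + (25, 12): same x and y₁ ≡ -y₂, so the sum is ∞.
6P = ∞, so the order is 6.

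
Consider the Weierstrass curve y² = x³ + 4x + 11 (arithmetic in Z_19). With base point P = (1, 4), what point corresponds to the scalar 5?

Repeated addition: build up to 5P.
2P: tangent at (1, 4): λ = (3·1² + 4)/(2·4) ≡ 7/8. 8⁻¹ ≡ 12 (mod 19), so λ ≡ 7·12 ≡ 8.
  x = λ² - 1 - 1 = 64 - 2 ≡ 5; y = λ·(1 - 5) - 4 ≡ 2. → (5, 2)
3P: (5, 2) + (1, 4). λ = (4 - 2)/(1 - 5) ≡ 2/15 mod 19. 15⁻¹ ≡ 14 (mod 19), so λ ≡ 9.
  x = λ² - 5 - 1 = 81 - 6 ≡ 18; y = λ·(5 - 18) - 2 ≡ 14. → (18, 14)
4P: (18, 14) + (1, 4). λ = (4 - 14)/(1 - 18) ≡ 9/2 mod 19. 2⁻¹ ≡ 10 (mod 19), so λ ≡ 14.
  x = λ² - 18 - 1 = 196 - 19 ≡ 6; y = λ·(18 - 6) - 14 ≡ 2. → (6, 2)
5P: (6, 2) + (1, 4). λ = (4 - 2)/(1 - 6) ≡ 2/14 mod 19. 14⁻¹ ≡ 15 (mod 19) since 14·15 = 210 ≡ 1, so λ ≡ 11.
  x = λ² - 6 - 1 = 121 - 7 ≡ 0; y = λ·(6 - 0) - 2 ≡ 7. → (0, 7)

(0, 7)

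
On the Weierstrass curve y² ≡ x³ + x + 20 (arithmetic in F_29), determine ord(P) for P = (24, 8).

2P: tangent at (24, 8): λ = (3·24² + 1)/(2·8) ≡ 18/16. 16⁻¹ ≡ 20 (mod 29), so λ ≡ 18·20 ≡ 12.
  x = λ² - 24 - 24 = 144 - 48 ≡ 9; y = λ·(24 - 9) - 8 ≡ 27. → (9, 27)
3P: (9, 27) + (24, 8). λ = (8 - 27)/(24 - 9) ≡ 10/15 mod 29. 15⁻¹ ≡ 2 (mod 29), so λ ≡ 20.
  x = λ² - 9 - 24 = 400 - 33 ≡ 19; y = λ·(9 - 19) - 27 ≡ 5. → (19, 5)
4P: (19, 5) + (24, 8). λ = (8 - 5)/(24 - 19) ≡ 3/5 mod 29. 5⁻¹ ≡ 6 (mod 29), so λ ≡ 18.
  x = λ² - 19 - 24 = 324 - 43 ≡ 20; y = λ·(19 - 20) - 5 ≡ 6. → (20, 6)
5P: (20, 6) + (24, 8). λ = (8 - 6)/(24 - 20) ≡ 2/4 mod 29. 4⁻¹ ≡ 22 (mod 29) since 4·22 = 88 ≡ 1, so λ ≡ 15.
  x = λ² - 20 - 24 = 225 - 44 ≡ 7; y = λ·(20 - 7) - 6 ≡ 15. → (7, 15)
6P: (7, 15) + (24, 8). λ = (8 - 15)/(24 - 7) ≡ 22/17 mod 29. 17⁻¹ ≡ 12 (mod 29), so λ ≡ 3.
  x = λ² - 7 - 24 = 9 - 31 ≡ 7; y = λ·(7 - 7) - 15 ≡ 14. → (7, 14)
7P: (7, 14) + (24, 8). λ = (8 - 14)/(24 - 7) ≡ 23/17 mod 29. 17⁻¹ ≡ 12 (mod 29), so λ ≡ 15.
  x = λ² - 7 - 24 = 225 - 31 ≡ 20; y = λ·(7 - 20) - 14 ≡ 23. → (20, 23)
8P: (20, 23) + (24, 8). λ = (8 - 23)/(24 - 20) ≡ 14/4 mod 29. 4⁻¹ ≡ 22 (mod 29), so λ ≡ 18.
  x = λ² - 20 - 24 = 324 - 44 ≡ 19; y = λ·(20 - 19) - 23 ≡ 24. → (19, 24)
9P: (19, 24) + (24, 8). λ = (8 - 24)/(24 - 19) ≡ 13/5 mod 29. 5⁻¹ ≡ 6 (mod 29) since 5·6 = 30 ≡ 1, so λ ≡ 20.
  x = λ² - 19 - 24 = 400 - 43 ≡ 9; y = λ·(19 - 9) - 24 ≡ 2. → (9, 2)
10P: (9, 2) + (24, 8). λ = (8 - 2)/(24 - 9) ≡ 6/15 mod 29. 15⁻¹ ≡ 2 (mod 29), so λ ≡ 12.
  x = λ² - 9 - 24 = 144 - 33 ≡ 24; y = λ·(9 - 24) - 2 ≡ 21. → (24, 21)
11P: (24, 21) + (24, 8): same x and y₁ ≡ -y₂, so the sum is O.
11P = O, so the order is 11.

11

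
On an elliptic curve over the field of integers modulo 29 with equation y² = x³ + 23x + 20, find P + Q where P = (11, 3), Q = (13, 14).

(28, 5)

(11, 3) + (13, 14). λ = (14 - 3)/(13 - 11) ≡ 11/2 mod 29. 2⁻¹ ≡ 15 (mod 29) since 2·15 = 30 ≡ 1, so λ ≡ 20.
  x = λ² - 11 - 13 = 400 - 24 ≡ 28; y = λ·(11 - 28) - 3 ≡ 5. → (28, 5)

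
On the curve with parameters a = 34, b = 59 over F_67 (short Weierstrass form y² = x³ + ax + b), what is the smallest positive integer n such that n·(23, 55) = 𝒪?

2P: tangent at (23, 55): λ = (3·23² + 34)/(2·55) ≡ 13/43. 43⁻¹ ≡ 53 (mod 67) since 43·53 = 2279 ≡ 1, so λ ≡ 13·53 ≡ 19.
  x = λ² - 23 - 23 = 361 - 46 ≡ 47; y = λ·(23 - 47) - 55 ≡ 25. → (47, 25)
3P: (47, 25) + (23, 55). λ = (55 - 25)/(23 - 47) ≡ 30/43 mod 67. 43⁻¹ ≡ 53 (mod 67) since 43·53 = 2279 ≡ 1, so λ ≡ 49.
  x = λ² - 47 - 23 = 2401 - 70 ≡ 53; y = λ·(47 - 53) - 25 ≡ 16. → (53, 16)
4P: (53, 16) + (23, 55). λ = (55 - 16)/(23 - 53) ≡ 39/37 mod 67. 37⁻¹ ≡ 29 (mod 67), so λ ≡ 59.
  x = λ² - 53 - 23 = 3481 - 76 ≡ 55; y = λ·(53 - 55) - 16 ≡ 0. → (55, 0)
5P: (55, 0) + (23, 55). λ = (55 - 0)/(23 - 55) ≡ 55/35 mod 67. 35⁻¹ ≡ 23 (mod 67) since 35·23 = 805 ≡ 1, so λ ≡ 59.
  x = λ² - 55 - 23 = 3481 - 78 ≡ 53; y = λ·(55 - 53) - 0 ≡ 51. → (53, 51)
6P: (53, 51) + (23, 55). λ = (55 - 51)/(23 - 53) ≡ 4/37 mod 67. 37⁻¹ ≡ 29 (mod 67), so λ ≡ 49.
  x = λ² - 53 - 23 = 2401 - 76 ≡ 47; y = λ·(53 - 47) - 51 ≡ 42. → (47, 42)
7P: (47, 42) + (23, 55). λ = (55 - 42)/(23 - 47) ≡ 13/43 mod 67. 43⁻¹ ≡ 53 (mod 67) since 43·53 = 2279 ≡ 1, so λ ≡ 19.
  x = λ² - 47 - 23 = 361 - 70 ≡ 23; y = λ·(47 - 23) - 42 ≡ 12. → (23, 12)
8P: (23, 12) + (23, 55): same x and y₁ ≡ -y₂, so the sum is 𝒪.
8P = 𝒪, so the order is 8.

8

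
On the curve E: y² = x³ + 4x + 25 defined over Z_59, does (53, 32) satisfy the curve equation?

y² = 32² ≡ 21; x³ + 4x + 25 = 149114 ≡ 21 (mod 59). 21 = 21.

yes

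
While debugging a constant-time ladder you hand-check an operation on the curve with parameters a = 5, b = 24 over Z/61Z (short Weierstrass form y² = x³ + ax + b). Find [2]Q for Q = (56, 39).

(37, 54)

tangent at (56, 39): λ = (3·56² + 5)/(2·39) ≡ 19/17. 17⁻¹ ≡ 18 (mod 61) since 17·18 = 306 ≡ 1, so λ ≡ 19·18 ≡ 37.
  x = λ² - 56 - 56 = 1369 - 112 ≡ 37; y = λ·(56 - 37) - 39 ≡ 54. → (37, 54)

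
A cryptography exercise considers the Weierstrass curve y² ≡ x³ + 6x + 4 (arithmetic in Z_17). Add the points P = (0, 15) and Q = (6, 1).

(7, 7)

(0, 15) + (6, 1). λ = (1 - 15)/(6 - 0) ≡ 3/6 mod 17. 6⁻¹ ≡ 3 (mod 17), so λ ≡ 9.
  x = λ² - 0 - 6 = 81 - 6 ≡ 7; y = λ·(0 - 7) - 15 ≡ 7. → (7, 7)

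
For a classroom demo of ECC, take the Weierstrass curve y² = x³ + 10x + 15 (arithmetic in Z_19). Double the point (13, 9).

(9, 13)

tangent at (13, 9): λ = (3·13² + 10)/(2·9) ≡ 4/18. 18⁻¹ ≡ 18 (mod 19), so λ ≡ 4·18 ≡ 15.
  x = λ² - 13 - 13 = 225 - 26 ≡ 9; y = λ·(13 - 9) - 9 ≡ 13. → (9, 13)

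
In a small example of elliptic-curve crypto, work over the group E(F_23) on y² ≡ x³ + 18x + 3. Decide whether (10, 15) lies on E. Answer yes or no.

no

y² = 15² ≡ 18; x³ + 18x + 3 = 1183 ≡ 10 (mod 23). 18 ≠ 10.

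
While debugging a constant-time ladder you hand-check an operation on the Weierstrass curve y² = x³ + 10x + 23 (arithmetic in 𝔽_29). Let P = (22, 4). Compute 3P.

(2, 14)

Repeated addition: build up to 3P.
2P: tangent at (22, 4): λ = (3·22² + 10)/(2·4) ≡ 12/8. 8⁻¹ ≡ 11 (mod 29) since 8·11 = 88 ≡ 1, so λ ≡ 12·11 ≡ 16.
  x = λ² - 22 - 22 = 256 - 44 ≡ 9; y = λ·(22 - 9) - 4 ≡ 1. → (9, 1)
3P: (9, 1) + (22, 4). λ = (4 - 1)/(22 - 9) ≡ 3/13 mod 29. 13⁻¹ ≡ 9 (mod 29), so λ ≡ 27.
  x = λ² - 9 - 22 = 729 - 31 ≡ 2; y = λ·(9 - 2) - 1 ≡ 14. → (2, 14)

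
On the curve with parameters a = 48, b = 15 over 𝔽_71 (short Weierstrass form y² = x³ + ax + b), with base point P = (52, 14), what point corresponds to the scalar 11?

(53, 8)

Double-and-add on 11 = (1011)₂. Start with P = (52, 14) for the leading 1-bit.
double: tangent at (52, 14): λ = (3·52² + 48)/(2·14) ≡ 66/28. 28⁻¹ ≡ 33 (mod 71) since 28·33 = 924 ≡ 1, so λ ≡ 66·33 ≡ 48.
  x = λ² - 52 - 52 = 2304 - 104 ≡ 70; y = λ·(52 - 70) - 14 ≡ 45. → (70, 45)
double: tangent at (70, 45): λ = (3·70² + 48)/(2·45) ≡ 51/19. 19⁻¹ ≡ 15 (mod 71), so λ ≡ 51·15 ≡ 55.
  x = λ² - 70 - 70 = 3025 - 140 ≡ 45; y = λ·(70 - 45) - 45 ≡ 52. → (45, 52)
add P: (45, 52) + (52, 14). λ = (14 - 52)/(52 - 45) ≡ 33/7 mod 71. 7⁻¹ ≡ 61 (mod 71), so λ ≡ 25.
  x = λ² - 45 - 52 = 625 - 97 ≡ 31; y = λ·(45 - 31) - 52 ≡ 14. → (31, 14)
double: tangent at (31, 14): λ = (3·31² + 48)/(2·14) ≡ 20/28. 28⁻¹ ≡ 33 (mod 71), so λ ≡ 20·33 ≡ 21.
  x = λ² - 31 - 31 = 441 - 62 ≡ 24; y = λ·(31 - 24) - 14 ≡ 62. → (24, 62)
add P: (24, 62) + (52, 14). λ = (14 - 62)/(52 - 24) ≡ 23/28 mod 71. 28⁻¹ ≡ 33 (mod 71), so λ ≡ 49.
  x = λ² - 24 - 52 = 2401 - 76 ≡ 53; y = λ·(24 - 53) - 62 ≡ 8. → (53, 8)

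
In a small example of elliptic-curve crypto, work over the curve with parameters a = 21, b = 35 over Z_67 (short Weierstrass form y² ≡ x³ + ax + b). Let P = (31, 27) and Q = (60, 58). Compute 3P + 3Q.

(45, 28)

First 3P:
Repeated addition: build up to 3P.
2P: tangent at (31, 27): λ = (3·31² + 21)/(2·27) ≡ 23/54. 54⁻¹ ≡ 36 (mod 67) since 54·36 = 1944 ≡ 1, so λ ≡ 23·36 ≡ 24.
  x = λ² - 31 - 31 = 576 - 62 ≡ 45; y = λ·(31 - 45) - 27 ≡ 39. → (45, 39)
3P: (45, 39) + (31, 27). λ = (27 - 39)/(31 - 45) ≡ 55/53 mod 67. 53⁻¹ ≡ 43 (mod 67) since 53·43 = 2279 ≡ 1, so λ ≡ 20.
  x = λ² - 45 - 31 = 400 - 76 ≡ 56; y = λ·(45 - 56) - 39 ≡ 9. → (56, 9)
3P = (56, 9).
Next 3Q:
Repeated addition: build up to 3Q.
2Q: tangent at (60, 58): λ = (3·60² + 21)/(2·58) ≡ 34/49. 49⁻¹ ≡ 26 (mod 67), so λ ≡ 34·26 ≡ 13.
  x = λ² - 60 - 60 = 169 - 120 ≡ 49; y = λ·(60 - 49) - 58 ≡ 18. → (49, 18)
3Q: (49, 18) + (60, 58). λ = (58 - 18)/(60 - 49) ≡ 40/11 mod 67. 11⁻¹ ≡ 61 (mod 67), so λ ≡ 28.
  x = λ² - 49 - 60 = 784 - 109 ≡ 5; y = λ·(49 - 5) - 18 ≡ 8. → (5, 8)
3Q = (5, 8).
Finally 3P + 3Q:
(56, 9) + (5, 8). λ = (8 - 9)/(5 - 56) ≡ 66/16 mod 67. 16⁻¹ ≡ 21 (mod 67), so λ ≡ 46.
  x = λ² - 56 - 5 = 2116 - 61 ≡ 45; y = λ·(56 - 45) - 9 ≡ 28. → (45, 28)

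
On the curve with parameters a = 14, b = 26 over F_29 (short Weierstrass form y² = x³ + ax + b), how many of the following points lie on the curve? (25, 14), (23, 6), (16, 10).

(25, 14): 14² ≡ 22, rhs ≡ 22 → on.
(23, 6): 6² ≡ 7, rhs ≡ 16 → off.
(16, 10): 10² ≡ 13, rhs ≡ 25 → off.

1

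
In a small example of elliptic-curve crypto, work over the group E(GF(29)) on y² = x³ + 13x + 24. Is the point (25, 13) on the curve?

y² = 13² ≡ 24; x³ + 13x + 24 = 15974 ≡ 24 (mod 29). 24 = 24.

yes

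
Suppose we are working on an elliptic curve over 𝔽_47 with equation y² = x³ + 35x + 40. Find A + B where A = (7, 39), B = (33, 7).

(43, 27)

(7, 39) + (33, 7). λ = (7 - 39)/(33 - 7) ≡ 15/26 mod 47. 26⁻¹ ≡ 38 (mod 47), so λ ≡ 6.
  x = λ² - 7 - 33 = 36 - 40 ≡ 43; y = λ·(7 - 43) - 39 ≡ 27. → (43, 27)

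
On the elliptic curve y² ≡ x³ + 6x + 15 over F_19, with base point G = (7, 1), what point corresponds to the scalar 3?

(6, 1)

Repeated addition: build up to 3G.
2G: tangent at (7, 1): λ = (3·7² + 6)/(2·1) ≡ 1/2. 2⁻¹ ≡ 10 (mod 19) since 2·10 = 20 ≡ 1, so λ ≡ 1·10 ≡ 10.
  x = λ² - 7 - 7 = 100 - 14 ≡ 10; y = λ·(7 - 10) - 1 ≡ 7. → (10, 7)
3G: (10, 7) + (7, 1). λ = (1 - 7)/(7 - 10) ≡ 13/16 mod 19. 16⁻¹ ≡ 6 (mod 19) since 16·6 = 96 ≡ 1, so λ ≡ 2.
  x = λ² - 10 - 7 = 4 - 17 ≡ 6; y = λ·(10 - 6) - 7 ≡ 1. → (6, 1)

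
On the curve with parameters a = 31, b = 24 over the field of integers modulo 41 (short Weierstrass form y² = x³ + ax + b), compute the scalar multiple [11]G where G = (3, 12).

(15, 16)

Double-and-add on 11 = (1011)₂. Start with G = (3, 12) for the leading 1-bit.
double: tangent at (3, 12): λ = (3·3² + 31)/(2·12) ≡ 17/24. 24⁻¹ ≡ 12 (mod 41), so λ ≡ 17·12 ≡ 40.
  x = λ² - 3 - 3 = 1600 - 6 ≡ 36; y = λ·(3 - 36) - 12 ≡ 21. → (36, 21)
double: tangent at (36, 21): λ = (3·36² + 31)/(2·21) ≡ 24/1. 1⁻¹ ≡ 1 (mod 41), so λ ≡ 24·1 ≡ 24.
  x = λ² - 36 - 36 = 576 - 72 ≡ 12; y = λ·(36 - 12) - 21 ≡ 22. → (12, 22)
add G: (12, 22) + (3, 12). λ = (12 - 22)/(3 - 12) ≡ 31/32 mod 41. 32⁻¹ ≡ 9 (mod 41), so λ ≡ 33.
  x = λ² - 12 - 3 = 1089 - 15 ≡ 8; y = λ·(12 - 8) - 22 ≡ 28. → (8, 28)
double: tangent at (8, 28): λ = (3·8² + 31)/(2·28) ≡ 18/15. 15⁻¹ ≡ 11 (mod 41), so λ ≡ 18·11 ≡ 34.
  x = λ² - 8 - 8 = 1156 - 16 ≡ 33; y = λ·(8 - 33) - 28 ≡ 24. → (33, 24)
add G: (33, 24) + (3, 12). λ = (12 - 24)/(3 - 33) ≡ 29/11 mod 41. 11⁻¹ ≡ 15 (mod 41) since 11·15 = 165 ≡ 1, so λ ≡ 25.
  x = λ² - 33 - 3 = 625 - 36 ≡ 15; y = λ·(33 - 15) - 24 ≡ 16. → (15, 16)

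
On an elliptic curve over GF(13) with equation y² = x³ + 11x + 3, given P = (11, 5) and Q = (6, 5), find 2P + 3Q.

(9, 5)

First 2P:
Repeated addition: build up to 2P.
2P: tangent at (11, 5): λ = (3·11² + 11)/(2·5) ≡ 10/10. 10⁻¹ ≡ 4 (mod 13), so λ ≡ 10·4 ≡ 1.
  x = λ² - 11 - 11 = 1 - 22 ≡ 5; y = λ·(11 - 5) - 5 ≡ 1. → (5, 1)
2P = (5, 1).
Next 3Q:
Repeated addition: build up to 3Q.
2Q: tangent at (6, 5): λ = (3·6² + 11)/(2·5) ≡ 2/10. 10⁻¹ ≡ 4 (mod 13), so λ ≡ 2·4 ≡ 8.
  x = λ² - 6 - 6 = 64 - 12 ≡ 0; y = λ·(6 - 0) - 5 ≡ 4. → (0, 4)
3Q: (0, 4) + (6, 5). λ = (5 - 4)/(6 - 0) ≡ 1/6 mod 13. 6⁻¹ ≡ 11 (mod 13), so λ ≡ 11.
  x = λ² - 0 - 6 = 121 - 6 ≡ 11; y = λ·(0 - 11) - 4 ≡ 5. → (11, 5)
3Q = (11, 5).
Finally 2P + 3Q:
(5, 1) + (11, 5). λ = (5 - 1)/(11 - 5) ≡ 4/6 mod 13. 6⁻¹ ≡ 11 (mod 13), so λ ≡ 5.
  x = λ² - 5 - 11 = 25 - 16 ≡ 9; y = λ·(5 - 9) - 1 ≡ 5. → (9, 5)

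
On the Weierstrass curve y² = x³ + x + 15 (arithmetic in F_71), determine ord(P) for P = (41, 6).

9

2P: tangent at (41, 6): λ = (3·41² + 1)/(2·6) ≡ 3/12. 12⁻¹ ≡ 6 (mod 71), so λ ≡ 3·6 ≡ 18.
  x = λ² - 41 - 41 = 324 - 82 ≡ 29; y = λ·(41 - 29) - 6 ≡ 68. → (29, 68)
3P: (29, 68) + (41, 6). λ = (6 - 68)/(41 - 29) ≡ 9/12 mod 71. 12⁻¹ ≡ 6 (mod 71) since 12·6 = 72 ≡ 1, so λ ≡ 54.
  x = λ² - 29 - 41 = 2916 - 70 ≡ 6; y = λ·(29 - 6) - 68 ≡ 38. → (6, 38)
4P: (6, 38) + (41, 6). λ = (6 - 38)/(41 - 6) ≡ 39/35 mod 71. 35⁻¹ ≡ 69 (mod 71) since 35·69 = 2415 ≡ 1, so λ ≡ 64.
  x = λ² - 6 - 41 = 4096 - 47 ≡ 2; y = λ·(6 - 2) - 38 ≡ 5. → (2, 5)
5P: (2, 5) + (41, 6). λ = (6 - 5)/(41 - 2) ≡ 1/39 mod 71. 39⁻¹ ≡ 51 (mod 71), so λ ≡ 51.
  x = λ² - 2 - 41 = 2601 - 43 ≡ 2; y = λ·(2 - 2) - 5 ≡ 66. → (2, 66)
6P: (2, 66) + (41, 6). λ = (6 - 66)/(41 - 2) ≡ 11/39 mod 71. 39⁻¹ ≡ 51 (mod 71) since 39·51 = 1989 ≡ 1, so λ ≡ 64.
  x = λ² - 2 - 41 = 4096 - 43 ≡ 6; y = λ·(2 - 6) - 66 ≡ 33. → (6, 33)
7P: (6, 33) + (41, 6). λ = (6 - 33)/(41 - 6) ≡ 44/35 mod 71. 35⁻¹ ≡ 69 (mod 71) since 35·69 = 2415 ≡ 1, so λ ≡ 54.
  x = λ² - 6 - 41 = 2916 - 47 ≡ 29; y = λ·(6 - 29) - 33 ≡ 3. → (29, 3)
8P: (29, 3) + (41, 6). λ = (6 - 3)/(41 - 29) ≡ 3/12 mod 71. 12⁻¹ ≡ 6 (mod 71) since 12·6 = 72 ≡ 1, so λ ≡ 18.
  x = λ² - 29 - 41 = 324 - 70 ≡ 41; y = λ·(29 - 41) - 3 ≡ 65. → (41, 65)
9P: (41, 65) + (41, 6): same x and y₁ ≡ -y₂, so the sum is 𝒪.
9P = 𝒪, so the order is 9.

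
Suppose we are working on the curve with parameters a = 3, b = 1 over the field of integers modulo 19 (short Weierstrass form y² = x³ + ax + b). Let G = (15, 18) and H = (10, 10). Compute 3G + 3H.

(7, 2)

First 3G:
Repeated addition: build up to 3G.
2G: tangent at (15, 18): λ = (3·15² + 3)/(2·18) ≡ 13/17. 17⁻¹ ≡ 9 (mod 19) since 17·9 = 153 ≡ 1, so λ ≡ 13·9 ≡ 3.
  x = λ² - 15 - 15 = 9 - 30 ≡ 17; y = λ·(15 - 17) - 18 ≡ 14. → (17, 14)
3G: (17, 14) + (15, 18). λ = (18 - 14)/(15 - 17) ≡ 4/17 mod 19. 17⁻¹ ≡ 9 (mod 19) since 17·9 = 153 ≡ 1, so λ ≡ 17.
  x = λ² - 17 - 15 = 289 - 32 ≡ 10; y = λ·(17 - 10) - 14 ≡ 10. → (10, 10)
3G = (10, 10).
Next 3H:
Repeated addition: build up to 3H.
2H: tangent at (10, 10): λ = (3·10² + 3)/(2·10) ≡ 18/1. 1⁻¹ ≡ 1 (mod 19), so λ ≡ 18·1 ≡ 18.
  x = λ² - 10 - 10 = 324 - 20 ≡ 0; y = λ·(10 - 0) - 10 ≡ 18. → (0, 18)
3H: (0, 18) + (10, 10). λ = (10 - 18)/(10 - 0) ≡ 11/10 mod 19. 10⁻¹ ≡ 2 (mod 19), so λ ≡ 3.
  x = λ² - 0 - 10 = 9 - 10 ≡ 18; y = λ·(0 - 18) - 18 ≡ 4. → (18, 4)
3H = (18, 4).
Finally 3G + 3H:
(10, 10) + (18, 4). λ = (4 - 10)/(18 - 10) ≡ 13/8 mod 19. 8⁻¹ ≡ 12 (mod 19), so λ ≡ 4.
  x = λ² - 10 - 18 = 16 - 28 ≡ 7; y = λ·(10 - 7) - 10 ≡ 2. → (7, 2)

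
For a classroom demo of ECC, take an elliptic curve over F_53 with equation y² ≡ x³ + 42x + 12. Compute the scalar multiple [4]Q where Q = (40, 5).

Repeated addition: build up to 4Q.
2Q: tangent at (40, 5): λ = (3·40² + 42)/(2·5) ≡ 19/10. 10⁻¹ ≡ 16 (mod 53), so λ ≡ 19·16 ≡ 39.
  x = λ² - 40 - 40 = 1521 - 80 ≡ 10; y = λ·(40 - 10) - 5 ≡ 52. → (10, 52)
3Q: (10, 52) + (40, 5). λ = (5 - 52)/(40 - 10) ≡ 6/30 mod 53. 30⁻¹ ≡ 23 (mod 53), so λ ≡ 32.
  x = λ² - 10 - 40 = 1024 - 50 ≡ 20; y = λ·(10 - 20) - 52 ≡ 52. → (20, 52)
4Q: (20, 52) + (40, 5). λ = (5 - 52)/(40 - 20) ≡ 6/20 mod 53. 20⁻¹ ≡ 8 (mod 53) since 20·8 = 160 ≡ 1, so λ ≡ 48.
  x = λ² - 20 - 40 = 2304 - 60 ≡ 18; y = λ·(20 - 18) - 52 ≡ 44. → (18, 44)

(18, 44)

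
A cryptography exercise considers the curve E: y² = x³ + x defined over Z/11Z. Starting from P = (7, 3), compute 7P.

Repeated addition: build up to 7P.
2P: tangent at (7, 3): λ = (3·7² + 1)/(2·3) ≡ 5/6. 6⁻¹ ≡ 2 (mod 11), so λ ≡ 5·2 ≡ 10.
  x = λ² - 7 - 7 = 100 - 14 ≡ 9; y = λ·(7 - 9) - 3 ≡ 10. → (9, 10)
3P: (9, 10) + (7, 3). λ = (3 - 10)/(7 - 9) ≡ 4/9 mod 11. 9⁻¹ ≡ 5 (mod 11) since 9·5 = 45 ≡ 1, so λ ≡ 9.
  x = λ² - 9 - 7 = 81 - 16 ≡ 10; y = λ·(9 - 10) - 10 ≡ 3. → (10, 3)
4P: (10, 3) + (7, 3). λ = (3 - 3)/(7 - 10) ≡ 0/8 mod 11. 8⁻¹ ≡ 7 (mod 11) since 8·7 = 56 ≡ 1, so λ ≡ 0.
  x = λ² - 10 - 7 = 0 - 17 ≡ 5; y = λ·(10 - 5) - 3 ≡ 8. → (5, 8)
5P: (5, 8) + (7, 3). λ = (3 - 8)/(7 - 5) ≡ 6/2 mod 11. 2⁻¹ ≡ 6 (mod 11) since 2·6 = 12 ≡ 1, so λ ≡ 3.
  x = λ² - 5 - 7 = 9 - 12 ≡ 8; y = λ·(5 - 8) - 8 ≡ 5. → (8, 5)
6P: (8, 5) + (7, 3). λ = (3 - 5)/(7 - 8) ≡ 9/10 mod 11. 10⁻¹ ≡ 10 (mod 11) since 10·10 = 100 ≡ 1, so λ ≡ 2.
  x = λ² - 8 - 7 = 4 - 15 ≡ 0; y = λ·(8 - 0) - 5 ≡ 0. → (0, 0)
7P: (0, 0) + (7, 3). λ = (3 - 0)/(7 - 0) ≡ 3/7 mod 11. 7⁻¹ ≡ 8 (mod 11), so λ ≡ 2.
  x = λ² - 0 - 7 = 4 - 7 ≡ 8; y = λ·(0 - 8) - 0 ≡ 6. → (8, 6)

(8, 6)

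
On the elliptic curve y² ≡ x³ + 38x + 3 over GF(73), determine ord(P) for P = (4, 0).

2

2P: (4, 0) + (4, 0): same x and y₁ ≡ -y₂, so the sum is the point at infinity.
2P = the point at infinity, so the order is 2.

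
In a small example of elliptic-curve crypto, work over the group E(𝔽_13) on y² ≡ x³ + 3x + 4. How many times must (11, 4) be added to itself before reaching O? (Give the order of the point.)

2P: tangent at (11, 4): λ = (3·11² + 3)/(2·4) ≡ 2/8. 8⁻¹ ≡ 5 (mod 13) since 8·5 = 40 ≡ 1, so λ ≡ 2·5 ≡ 10.
  x = λ² - 11 - 11 = 100 - 22 ≡ 0; y = λ·(11 - 0) - 4 ≡ 2. → (0, 2)
3P: (0, 2) + (11, 4). λ = (4 - 2)/(11 - 0) ≡ 2/11 mod 13. 11⁻¹ ≡ 6 (mod 13) since 11·6 = 66 ≡ 1, so λ ≡ 12.
  x = λ² - 0 - 11 = 144 - 11 ≡ 3; y = λ·(0 - 3) - 2 ≡ 1. → (3, 1)
4P: (3, 1) + (11, 4). λ = (4 - 1)/(11 - 3) ≡ 3/8 mod 13. 8⁻¹ ≡ 5 (mod 13), so λ ≡ 2.
  x = λ² - 3 - 11 = 4 - 14 ≡ 3; y = λ·(3 - 3) - 1 ≡ 12. → (3, 12)
5P: (3, 12) + (11, 4). λ = (4 - 12)/(11 - 3) ≡ 5/8 mod 13. 8⁻¹ ≡ 5 (mod 13) since 8·5 = 40 ≡ 1, so λ ≡ 12.
  x = λ² - 3 - 11 = 144 - 14 ≡ 0; y = λ·(3 - 0) - 12 ≡ 11. → (0, 11)
6P: (0, 11) + (11, 4). λ = (4 - 11)/(11 - 0) ≡ 6/11 mod 13. 11⁻¹ ≡ 6 (mod 13) since 11·6 = 66 ≡ 1, so λ ≡ 10.
  x = λ² - 0 - 11 = 100 - 11 ≡ 11; y = λ·(0 - 11) - 11 ≡ 9. → (11, 9)
7P: (11, 9) + (11, 4): same x and y₁ ≡ -y₂, so the sum is O.
7P = O, so the order is 7.

7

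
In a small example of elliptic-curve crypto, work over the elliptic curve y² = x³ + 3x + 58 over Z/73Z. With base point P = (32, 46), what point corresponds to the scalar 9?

(21, 44)

Double-and-add on 9 = (1001)₂. Start with P = (32, 46) for the leading 1-bit.
double: tangent at (32, 46): λ = (3·32² + 3)/(2·46) ≡ 9/19. 19⁻¹ ≡ 50 (mod 73) since 19·50 = 950 ≡ 1, so λ ≡ 9·50 ≡ 12.
  x = λ² - 32 - 32 = 144 - 64 ≡ 7; y = λ·(32 - 7) - 46 ≡ 35. → (7, 35)
double: tangent at (7, 35): λ = (3·7² + 3)/(2·35) ≡ 4/70. 70⁻¹ ≡ 24 (mod 73) since 70·24 = 1680 ≡ 1, so λ ≡ 4·24 ≡ 23.
  x = λ² - 7 - 7 = 529 - 14 ≡ 4; y = λ·(7 - 4) - 35 ≡ 34. → (4, 34)
double: tangent at (4, 34): λ = (3·4² + 3)/(2·34) ≡ 51/68. 68⁻¹ ≡ 29 (mod 73), so λ ≡ 51·29 ≡ 19.
  x = λ² - 4 - 4 = 361 - 8 ≡ 61; y = λ·(4 - 61) - 34 ≡ 51. → (61, 51)
add P: (61, 51) + (32, 46). λ = (46 - 51)/(32 - 61) ≡ 68/44 mod 73. 44⁻¹ ≡ 5 (mod 73), so λ ≡ 48.
  x = λ² - 61 - 32 = 2304 - 93 ≡ 21; y = λ·(61 - 21) - 51 ≡ 44. → (21, 44)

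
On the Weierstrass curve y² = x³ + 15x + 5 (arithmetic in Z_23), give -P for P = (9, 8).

-(9, 8) = (9, -8 mod 23) = (9, 15).

(9, 15)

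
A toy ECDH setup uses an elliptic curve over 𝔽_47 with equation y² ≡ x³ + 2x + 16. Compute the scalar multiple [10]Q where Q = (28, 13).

Double-and-add on 10 = (1010)₂. Start with Q = (28, 13) for the leading 1-bit.
double: tangent at (28, 13): λ = (3·28² + 2)/(2·13) ≡ 4/26. 26⁻¹ ≡ 38 (mod 47) since 26·38 = 988 ≡ 1, so λ ≡ 4·38 ≡ 11.
  x = λ² - 28 - 28 = 121 - 56 ≡ 18; y = λ·(28 - 18) - 13 ≡ 3. → (18, 3)
double: tangent at (18, 3): λ = (3·18² + 2)/(2·3) ≡ 34/6. 6⁻¹ ≡ 8 (mod 47) since 6·8 = 48 ≡ 1, so λ ≡ 34·8 ≡ 37.
  x = λ² - 18 - 18 = 1369 - 36 ≡ 17; y = λ·(18 - 17) - 3 ≡ 34. → (17, 34)
add Q: (17, 34) + (28, 13). λ = (13 - 34)/(28 - 17) ≡ 26/11 mod 47. 11⁻¹ ≡ 30 (mod 47), so λ ≡ 28.
  x = λ² - 17 - 28 = 784 - 45 ≡ 34; y = λ·(17 - 34) - 34 ≡ 7. → (34, 7)
double: tangent at (34, 7): λ = (3·34² + 2)/(2·7) ≡ 39/14. 14⁻¹ ≡ 37 (mod 47) since 14·37 = 518 ≡ 1, so λ ≡ 39·37 ≡ 33.
  x = λ² - 34 - 34 = 1089 - 68 ≡ 34; y = λ·(34 - 34) - 7 ≡ 40. → (34, 40)

(34, 40)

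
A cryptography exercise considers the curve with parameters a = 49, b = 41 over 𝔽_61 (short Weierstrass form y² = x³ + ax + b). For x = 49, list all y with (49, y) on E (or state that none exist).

x³ + 49x + 41 = 120091 ≡ 43 (mod 61).
43 is a non-residue mod 61; no y exists.

none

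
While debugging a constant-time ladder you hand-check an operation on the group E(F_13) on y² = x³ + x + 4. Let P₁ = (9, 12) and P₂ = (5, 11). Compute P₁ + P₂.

(9, 12) + (5, 11). λ = (11 - 12)/(5 - 9) ≡ 12/9 mod 13. 9⁻¹ ≡ 3 (mod 13), so λ ≡ 10.
  x = λ² - 9 - 5 = 100 - 14 ≡ 8; y = λ·(9 - 8) - 12 ≡ 11. → (8, 11)

(8, 11)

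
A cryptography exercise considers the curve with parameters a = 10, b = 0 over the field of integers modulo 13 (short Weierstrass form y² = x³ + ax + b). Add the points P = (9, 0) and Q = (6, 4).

(7, 6)

(9, 0) + (6, 4). λ = (4 - 0)/(6 - 9) ≡ 4/10 mod 13. 10⁻¹ ≡ 4 (mod 13), so λ ≡ 3.
  x = λ² - 9 - 6 = 9 - 15 ≡ 7; y = λ·(9 - 7) - 0 ≡ 6. → (7, 6)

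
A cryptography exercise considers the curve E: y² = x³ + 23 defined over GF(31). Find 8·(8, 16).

(4, 5)

Write Q = (8, 16).
Repeated addition: build up to 8Q.
2Q: tangent at (8, 16): λ = (3·8² + 0)/(2·16) ≡ 6/1. 1⁻¹ ≡ 1 (mod 31) since 1·1 = 1 ≡ 1, so λ ≡ 6·1 ≡ 6.
  x = λ² - 8 - 8 = 36 - 16 ≡ 20; y = λ·(8 - 20) - 16 ≡ 5. → (20, 5)
3Q: (20, 5) + (8, 16). λ = (16 - 5)/(8 - 20) ≡ 11/19 mod 31. 19⁻¹ ≡ 18 (mod 31), so λ ≡ 12.
  x = λ² - 20 - 8 = 144 - 28 ≡ 23; y = λ·(20 - 23) - 5 ≡ 21. → (23, 21)
4Q: (23, 21) + (8, 16). λ = (16 - 21)/(8 - 23) ≡ 26/16 mod 31. 16⁻¹ ≡ 2 (mod 31), so λ ≡ 21.
  x = λ² - 23 - 8 = 441 - 31 ≡ 7; y = λ·(23 - 7) - 21 ≡ 5. → (7, 5)
5Q: (7, 5) + (8, 16). λ = (16 - 5)/(8 - 7) ≡ 11/1 mod 31. 1⁻¹ ≡ 1 (mod 31), so λ ≡ 11.
  x = λ² - 7 - 8 = 121 - 15 ≡ 13; y = λ·(7 - 13) - 5 ≡ 22. → (13, 22)
6Q: (13, 22) + (8, 16). λ = (16 - 22)/(8 - 13) ≡ 25/26 mod 31. 26⁻¹ ≡ 6 (mod 31), so λ ≡ 26.
  x = λ² - 13 - 8 = 676 - 21 ≡ 4; y = λ·(13 - 4) - 22 ≡ 26. → (4, 26)
7Q: (4, 26) + (8, 16). λ = (16 - 26)/(8 - 4) ≡ 21/4 mod 31. 4⁻¹ ≡ 8 (mod 31), so λ ≡ 13.
  x = λ² - 4 - 8 = 169 - 12 ≡ 2; y = λ·(4 - 2) - 26 ≡ 0. → (2, 0)
8Q: (2, 0) + (8, 16). λ = (16 - 0)/(8 - 2) ≡ 16/6 mod 31. 6⁻¹ ≡ 26 (mod 31), so λ ≡ 13.
  x = λ² - 2 - 8 = 169 - 10 ≡ 4; y = λ·(2 - 4) - 0 ≡ 5. → (4, 5)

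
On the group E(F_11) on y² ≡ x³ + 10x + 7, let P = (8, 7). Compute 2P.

tangent at (8, 7): λ = (3·8² + 10)/(2·7) ≡ 4/3. 3⁻¹ ≡ 4 (mod 11), so λ ≡ 4·4 ≡ 5.
  x = λ² - 8 - 8 = 25 - 16 ≡ 9; y = λ·(8 - 9) - 7 ≡ 10. → (9, 10)

(9, 10)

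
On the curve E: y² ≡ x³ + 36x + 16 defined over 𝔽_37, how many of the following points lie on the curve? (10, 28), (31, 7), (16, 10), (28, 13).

2

(10, 28): 28² ≡ 7, rhs ≡ 7 → on.
(31, 7): 7² ≡ 12, rhs ≡ 28 → off.
(16, 10): 10² ≡ 26, rhs ≡ 26 → on.
(28, 13): 13² ≡ 21, rhs ≡ 36 → off.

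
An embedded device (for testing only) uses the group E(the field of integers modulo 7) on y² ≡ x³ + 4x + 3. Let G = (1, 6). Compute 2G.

(5, 1)

tangent at (1, 6): λ = (3·1² + 4)/(2·6) ≡ 0/5. 5⁻¹ ≡ 3 (mod 7) since 5·3 = 15 ≡ 1, so λ ≡ 0·3 ≡ 0.
  x = λ² - 1 - 1 = 0 - 2 ≡ 5; y = λ·(1 - 5) - 6 ≡ 1. → (5, 1)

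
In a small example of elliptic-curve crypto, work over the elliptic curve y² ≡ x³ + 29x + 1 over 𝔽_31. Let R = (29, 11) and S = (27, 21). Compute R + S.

(29, 11) + (27, 21). λ = (21 - 11)/(27 - 29) ≡ 10/29 mod 31. 29⁻¹ ≡ 15 (mod 31), so λ ≡ 26.
  x = λ² - 29 - 27 = 676 - 56 ≡ 0; y = λ·(29 - 0) - 11 ≡ 30. → (0, 30)

(0, 30)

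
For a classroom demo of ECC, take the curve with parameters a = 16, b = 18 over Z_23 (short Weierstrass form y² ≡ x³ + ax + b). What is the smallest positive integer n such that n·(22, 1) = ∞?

7

2P: tangent at (22, 1): λ = (3·22² + 16)/(2·1) ≡ 19/2. 2⁻¹ ≡ 12 (mod 23) since 2·12 = 24 ≡ 1, so λ ≡ 19·12 ≡ 21.
  x = λ² - 22 - 22 = 441 - 44 ≡ 6; y = λ·(22 - 6) - 1 ≡ 13. → (6, 13)
3P: (6, 13) + (22, 1). λ = (1 - 13)/(22 - 6) ≡ 11/16 mod 23. 16⁻¹ ≡ 13 (mod 23), so λ ≡ 5.
  x = λ² - 6 - 22 = 25 - 28 ≡ 20; y = λ·(6 - 20) - 13 ≡ 9. → (20, 9)
4P: (20, 9) + (22, 1). λ = (1 - 9)/(22 - 20) ≡ 15/2 mod 23. 2⁻¹ ≡ 12 (mod 23), so λ ≡ 19.
  x = λ² - 20 - 22 = 361 - 42 ≡ 20; y = λ·(20 - 20) - 9 ≡ 14. → (20, 14)
5P: (20, 14) + (22, 1). λ = (1 - 14)/(22 - 20) ≡ 10/2 mod 23. 2⁻¹ ≡ 12 (mod 23), so λ ≡ 5.
  x = λ² - 20 - 22 = 25 - 42 ≡ 6; y = λ·(20 - 6) - 14 ≡ 10. → (6, 10)
6P: (6, 10) + (22, 1). λ = (1 - 10)/(22 - 6) ≡ 14/16 mod 23. 16⁻¹ ≡ 13 (mod 23), so λ ≡ 21.
  x = λ² - 6 - 22 = 441 - 28 ≡ 22; y = λ·(6 - 22) - 10 ≡ 22. → (22, 22)
7P: (22, 22) + (22, 1): same x and y₁ ≡ -y₂, so the sum is ∞.
7P = ∞, so the order is 7.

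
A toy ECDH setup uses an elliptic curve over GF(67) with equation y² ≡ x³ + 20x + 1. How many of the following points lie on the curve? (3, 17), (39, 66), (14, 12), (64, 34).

(3, 17): 17² ≡ 21, rhs ≡ 21 → on.
(39, 66): 66² ≡ 1, rhs ≡ 1 → on.
(14, 12): 12² ≡ 10, rhs ≡ 10 → on.
(64, 34): 34² ≡ 17, rhs ≡ 48 → off.

3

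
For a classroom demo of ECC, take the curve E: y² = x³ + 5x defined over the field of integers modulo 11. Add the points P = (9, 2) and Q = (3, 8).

(0, 0)

(9, 2) + (3, 8). λ = (8 - 2)/(3 - 9) ≡ 6/5 mod 11. 5⁻¹ ≡ 9 (mod 11), so λ ≡ 10.
  x = λ² - 9 - 3 = 100 - 12 ≡ 0; y = λ·(9 - 0) - 2 ≡ 0. → (0, 0)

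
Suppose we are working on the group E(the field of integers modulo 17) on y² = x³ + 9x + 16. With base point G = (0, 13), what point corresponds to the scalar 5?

Double-and-add on 5 = (101)₂. Start with G = (0, 13) for the leading 1-bit.
double: tangent at (0, 13): λ = (3·0² + 9)/(2·13) ≡ 9/9. 9⁻¹ ≡ 2 (mod 17) since 9·2 = 18 ≡ 1, so λ ≡ 9·2 ≡ 1.
  x = λ² - 0 - 0 = 1 - 0 ≡ 1; y = λ·(0 - 1) - 13 ≡ 3. → (1, 3)
double: tangent at (1, 3): λ = (3·1² + 9)/(2·3) ≡ 12/6. 6⁻¹ ≡ 3 (mod 17), so λ ≡ 12·3 ≡ 2.
  x = λ² - 1 - 1 = 4 - 2 ≡ 2; y = λ·(1 - 2) - 3 ≡ 12. → (2, 12)
add G: (2, 12) + (0, 13). λ = (13 - 12)/(0 - 2) ≡ 1/15 mod 17. 15⁻¹ ≡ 8 (mod 17), so λ ≡ 8.
  x = λ² - 2 - 0 = 64 - 2 ≡ 11; y = λ·(2 - 11) - 12 ≡ 1. → (11, 1)

(11, 1)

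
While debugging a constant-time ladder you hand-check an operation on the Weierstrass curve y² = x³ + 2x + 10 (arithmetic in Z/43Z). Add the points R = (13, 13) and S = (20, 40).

(24, 6)

(13, 13) + (20, 40). λ = (40 - 13)/(20 - 13) ≡ 27/7 mod 43. 7⁻¹ ≡ 37 (mod 43) since 7·37 = 259 ≡ 1, so λ ≡ 10.
  x = λ² - 13 - 20 = 100 - 33 ≡ 24; y = λ·(13 - 24) - 13 ≡ 6. → (24, 6)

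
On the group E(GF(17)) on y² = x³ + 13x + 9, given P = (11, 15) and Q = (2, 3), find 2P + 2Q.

First 2P:
Repeated addition: build up to 2P.
2P: tangent at (11, 15): λ = (3·11² + 13)/(2·15) ≡ 2/13. 13⁻¹ ≡ 4 (mod 17), so λ ≡ 2·4 ≡ 8.
  x = λ² - 11 - 11 = 64 - 22 ≡ 8; y = λ·(11 - 8) - 15 ≡ 9. → (8, 9)
2P = (8, 9).
Next 2Q:
Repeated addition: build up to 2Q.
2Q: tangent at (2, 3): λ = (3·2² + 13)/(2·3) ≡ 8/6. 6⁻¹ ≡ 3 (mod 17), so λ ≡ 8·3 ≡ 7.
  x = λ² - 2 - 2 = 49 - 4 ≡ 11; y = λ·(2 - 11) - 3 ≡ 2. → (11, 2)
2Q = (11, 2).
Finally 2P + 2Q:
(8, 9) + (11, 2). λ = (2 - 9)/(11 - 8) ≡ 10/3 mod 17. 3⁻¹ ≡ 6 (mod 17) since 3·6 = 18 ≡ 1, so λ ≡ 9.
  x = λ² - 8 - 11 = 81 - 19 ≡ 11; y = λ·(8 - 11) - 9 ≡ 15. → (11, 15)

(11, 15)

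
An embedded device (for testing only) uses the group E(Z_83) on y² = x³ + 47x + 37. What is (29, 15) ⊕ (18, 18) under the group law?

(69, 11)

(29, 15) + (18, 18). λ = (18 - 15)/(18 - 29) ≡ 3/72 mod 83. 72⁻¹ ≡ 15 (mod 83), so λ ≡ 45.
  x = λ² - 29 - 18 = 2025 - 47 ≡ 69; y = λ·(29 - 69) - 15 ≡ 11. → (69, 11)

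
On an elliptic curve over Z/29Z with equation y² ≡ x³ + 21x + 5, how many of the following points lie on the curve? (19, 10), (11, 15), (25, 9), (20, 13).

(19, 10): 10² ≡ 13, rhs ≡ 13 → on.
(11, 15): 15² ≡ 22, rhs ≡ 1 → off.
(25, 9): 9² ≡ 23, rhs ≡ 2 → off.
(20, 13): 13² ≡ 24, rhs ≡ 15 → off.

1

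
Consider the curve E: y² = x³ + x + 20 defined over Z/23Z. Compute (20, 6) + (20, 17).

O

The two points share x = 20 and their y-coordinates satisfy 6 + 17 ≡ 0 (mod 23), so they are inverses. Their sum is O.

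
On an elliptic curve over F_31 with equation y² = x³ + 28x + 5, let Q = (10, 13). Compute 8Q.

Repeated addition: build up to 8Q.
2Q: tangent at (10, 13): λ = (3·10² + 28)/(2·13) ≡ 18/26. 26⁻¹ ≡ 6 (mod 31) since 26·6 = 156 ≡ 1, so λ ≡ 18·6 ≡ 15.
  x = λ² - 10 - 10 = 225 - 20 ≡ 19; y = λ·(10 - 19) - 13 ≡ 7. → (19, 7)
3Q: (19, 7) + (10, 13). λ = (13 - 7)/(10 - 19) ≡ 6/22 mod 31. 22⁻¹ ≡ 24 (mod 31) since 22·24 = 528 ≡ 1, so λ ≡ 20.
  x = λ² - 19 - 10 = 400 - 29 ≡ 30; y = λ·(19 - 30) - 7 ≡ 21. → (30, 21)
4Q: (30, 21) + (10, 13). λ = (13 - 21)/(10 - 30) ≡ 23/11 mod 31. 11⁻¹ ≡ 17 (mod 31), so λ ≡ 19.
  x = λ² - 30 - 10 = 361 - 40 ≡ 11; y = λ·(30 - 11) - 21 ≡ 30. → (11, 30)
5Q: (11, 30) + (10, 13). λ = (13 - 30)/(10 - 11) ≡ 14/30 mod 31. 30⁻¹ ≡ 30 (mod 31), so λ ≡ 17.
  x = λ² - 11 - 10 = 289 - 21 ≡ 20; y = λ·(11 - 20) - 30 ≡ 3. → (20, 3)
6Q: (20, 3) + (10, 13). λ = (13 - 3)/(10 - 20) ≡ 10/21 mod 31. 21⁻¹ ≡ 3 (mod 31) since 21·3 = 63 ≡ 1, so λ ≡ 30.
  x = λ² - 20 - 10 = 900 - 30 ≡ 2; y = λ·(20 - 2) - 3 ≡ 10. → (2, 10)
7Q: (2, 10) + (10, 13). λ = (13 - 10)/(10 - 2) ≡ 3/8 mod 31. 8⁻¹ ≡ 4 (mod 31), so λ ≡ 12.
  x = λ² - 2 - 10 = 144 - 12 ≡ 8; y = λ·(2 - 8) - 10 ≡ 11. → (8, 11)
8Q: (8, 11) + (10, 13). λ = (13 - 11)/(10 - 8) ≡ 2/2 mod 31. 2⁻¹ ≡ 16 (mod 31), so λ ≡ 1.
  x = λ² - 8 - 10 = 1 - 18 ≡ 14; y = λ·(8 - 14) - 11 ≡ 14. → (14, 14)

(14, 14)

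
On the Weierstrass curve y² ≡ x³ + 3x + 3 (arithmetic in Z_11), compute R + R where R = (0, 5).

(9, 0)

tangent at (0, 5): λ = (3·0² + 3)/(2·5) ≡ 3/10. 10⁻¹ ≡ 10 (mod 11), so λ ≡ 3·10 ≡ 8.
  x = λ² - 0 - 0 = 64 - 0 ≡ 9; y = λ·(0 - 9) - 5 ≡ 0. → (9, 0)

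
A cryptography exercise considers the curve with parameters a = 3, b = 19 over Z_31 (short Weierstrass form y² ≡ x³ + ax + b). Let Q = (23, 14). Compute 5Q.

Double-and-add on 5 = (101)₂. Start with Q = (23, 14) for the leading 1-bit.
double: tangent at (23, 14): λ = (3·23² + 3)/(2·14) ≡ 9/28. 28⁻¹ ≡ 10 (mod 31), so λ ≡ 9·10 ≡ 28.
  x = λ² - 23 - 23 = 784 - 46 ≡ 25; y = λ·(23 - 25) - 14 ≡ 23. → (25, 23)
double: tangent at (25, 23): λ = (3·25² + 3)/(2·23) ≡ 18/15. 15⁻¹ ≡ 29 (mod 31) since 15·29 = 435 ≡ 1, so λ ≡ 18·29 ≡ 26.
  x = λ² - 25 - 25 = 676 - 50 ≡ 6; y = λ·(25 - 6) - 23 ≡ 6. → (6, 6)
add Q: (6, 6) + (23, 14). λ = (14 - 6)/(23 - 6) ≡ 8/17 mod 31. 17⁻¹ ≡ 11 (mod 31) since 17·11 = 187 ≡ 1, so λ ≡ 26.
  x = λ² - 6 - 23 = 676 - 29 ≡ 27; y = λ·(6 - 27) - 6 ≡ 6. → (27, 6)

(27, 6)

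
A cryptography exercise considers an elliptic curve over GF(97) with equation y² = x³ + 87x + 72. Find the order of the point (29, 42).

2P: tangent at (29, 42): λ = (3·29² + 87)/(2·42) ≡ 88/84. 84⁻¹ ≡ 82 (mod 97), so λ ≡ 88·82 ≡ 38.
  x = λ² - 29 - 29 = 1444 - 58 ≡ 28; y = λ·(29 - 28) - 42 ≡ 93. → (28, 93)
3P: (28, 93) + (29, 42). λ = (42 - 93)/(29 - 28) ≡ 46/1 mod 97. 1⁻¹ ≡ 1 (mod 97), so λ ≡ 46.
  x = λ² - 28 - 29 = 2116 - 57 ≡ 22; y = λ·(28 - 22) - 93 ≡ 86. → (22, 86)
4P: (22, 86) + (29, 42). λ = (42 - 86)/(29 - 22) ≡ 53/7 mod 97. 7⁻¹ ≡ 14 (mod 97), so λ ≡ 63.
  x = λ² - 22 - 29 = 3969 - 51 ≡ 38; y = λ·(22 - 38) - 86 ≡ 70. → (38, 70)
5P: (38, 70) + (29, 42). λ = (42 - 70)/(29 - 38) ≡ 69/88 mod 97. 88⁻¹ ≡ 43 (mod 97) since 88·43 = 3784 ≡ 1, so λ ≡ 57.
  x = λ² - 38 - 29 = 3249 - 67 ≡ 78; y = λ·(38 - 78) - 70 ≡ 75. → (78, 75)
6P: (78, 75) + (29, 42). λ = (42 - 75)/(29 - 78) ≡ 64/48 mod 97. 48⁻¹ ≡ 95 (mod 97), so λ ≡ 66.
  x = λ² - 78 - 29 = 4356 - 107 ≡ 78; y = λ·(78 - 78) - 75 ≡ 22. → (78, 22)
7P: (78, 22) + (29, 42). λ = (42 - 22)/(29 - 78) ≡ 20/48 mod 97. 48⁻¹ ≡ 95 (mod 97), so λ ≡ 57.
  x = λ² - 78 - 29 = 3249 - 107 ≡ 38; y = λ·(78 - 38) - 22 ≡ 27. → (38, 27)
8P: (38, 27) + (29, 42). λ = (42 - 27)/(29 - 38) ≡ 15/88 mod 97. 88⁻¹ ≡ 43 (mod 97), so λ ≡ 63.
  x = λ² - 38 - 29 = 3969 - 67 ≡ 22; y = λ·(38 - 22) - 27 ≡ 11. → (22, 11)
9P: (22, 11) + (29, 42). λ = (42 - 11)/(29 - 22) ≡ 31/7 mod 97. 7⁻¹ ≡ 14 (mod 97), so λ ≡ 46.
  x = λ² - 22 - 29 = 2116 - 51 ≡ 28; y = λ·(22 - 28) - 11 ≡ 4. → (28, 4)
10P: (28, 4) + (29, 42). λ = (42 - 4)/(29 - 28) ≡ 38/1 mod 97. 1⁻¹ ≡ 1 (mod 97), so λ ≡ 38.
  x = λ² - 28 - 29 = 1444 - 57 ≡ 29; y = λ·(28 - 29) - 4 ≡ 55. → (29, 55)
11P: (29, 55) + (29, 42): same x and y₁ ≡ -y₂, so the sum is O.
11P = O, so the order is 11.

11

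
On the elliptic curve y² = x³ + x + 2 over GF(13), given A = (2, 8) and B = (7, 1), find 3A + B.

(6, 4)

First 3A:
Repeated addition: build up to 3A.
2A: tangent at (2, 8): λ = (3·2² + 1)/(2·8) ≡ 0/3. 3⁻¹ ≡ 9 (mod 13) since 3·9 = 27 ≡ 1, so λ ≡ 0·9 ≡ 0.
  x = λ² - 2 - 2 = 0 - 4 ≡ 9; y = λ·(2 - 9) - 8 ≡ 5. → (9, 5)
3A: (9, 5) + (2, 8). λ = (8 - 5)/(2 - 9) ≡ 3/6 mod 13. 6⁻¹ ≡ 11 (mod 13) since 6·11 = 66 ≡ 1, so λ ≡ 7.
  x = λ² - 9 - 2 = 49 - 11 ≡ 12; y = λ·(9 - 12) - 5 ≡ 0. → (12, 0)
3A = (12, 0).
Finally 3A + B:
(12, 0) + (7, 1). λ = (1 - 0)/(7 - 12) ≡ 1/8 mod 13. 8⁻¹ ≡ 5 (mod 13) since 8·5 = 40 ≡ 1, so λ ≡ 5.
  x = λ² - 12 - 7 = 25 - 19 ≡ 6; y = λ·(12 - 6) - 0 ≡ 4. → (6, 4)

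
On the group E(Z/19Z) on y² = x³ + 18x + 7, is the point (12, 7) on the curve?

no

y² = 7² ≡ 11; x³ + 18x + 7 = 1951 ≡ 13 (mod 19). 11 ≠ 13.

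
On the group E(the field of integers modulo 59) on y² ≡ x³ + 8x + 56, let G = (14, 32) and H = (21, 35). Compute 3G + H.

First 3G:
Repeated addition: build up to 3G.
2G: tangent at (14, 32): λ = (3·14² + 8)/(2·32) ≡ 6/5. 5⁻¹ ≡ 12 (mod 59), so λ ≡ 6·12 ≡ 13.
  x = λ² - 14 - 14 = 169 - 28 ≡ 23; y = λ·(14 - 23) - 32 ≡ 28. → (23, 28)
3G: (23, 28) + (14, 32). λ = (32 - 28)/(14 - 23) ≡ 4/50 mod 59. 50⁻¹ ≡ 13 (mod 59), so λ ≡ 52.
  x = λ² - 23 - 14 = 2704 - 37 ≡ 12; y = λ·(23 - 12) - 28 ≡ 13. → (12, 13)
3G = (12, 13).
Finally 3G + H:
(12, 13) + (21, 35). λ = (35 - 13)/(21 - 12) ≡ 22/9 mod 59. 9⁻¹ ≡ 46 (mod 59), so λ ≡ 9.
  x = λ² - 12 - 21 = 81 - 33 ≡ 48; y = λ·(12 - 48) - 13 ≡ 17. → (48, 17)

(48, 17)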